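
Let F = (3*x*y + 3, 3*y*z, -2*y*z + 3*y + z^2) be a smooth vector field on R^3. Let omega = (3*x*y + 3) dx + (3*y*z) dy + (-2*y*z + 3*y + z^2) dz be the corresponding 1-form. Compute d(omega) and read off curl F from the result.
d(omega) = (-3*y - 2*z + 3) dy ∧ dz + (0) dz ∧ dx + (-3*x) dx ∧ dy; curl F = (-3*y - 2*z + 3, 0, -3*x)

d omega = sum_{i<j} (∂f_j/∂x_i - ∂f_i/∂x_j) dx_i ∧ dx_j. Under the identification (dy ∧ dz, dz ∧ dx, dx ∧ dy) ↔ (e_x, e_y, e_z), the coefficients are exactly the components of curl F. Compute:
  ∂R/∂y - ∂Q/∂z = (3 - 2*z) - (3*y) = -3*y - 2*z + 3
  ∂P/∂z - ∂R/∂x = (0) - (0) = 0
  ∂Q/∂x - ∂P/∂y = (0) - (3*x) = -3*x.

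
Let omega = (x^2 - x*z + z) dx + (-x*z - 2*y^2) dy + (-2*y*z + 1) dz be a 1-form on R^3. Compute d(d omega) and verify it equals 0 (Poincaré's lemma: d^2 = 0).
d(d omega) = 0

Step 1: d omega = sum_{i<j} (∂f_j/∂x_i - ∂f_i/∂x_j) dx_i ∧ dx_j:
  coeff of dx ∧ dy: -z
  coeff of dx ∧ dz: x - 1
  coeff of dy ∧ dz: x - 2*z
Step 2: Apply d again to each 2-form coefficient. The only possible 3-form in R^3 is dx ∧ dy ∧ dz, with coefficient
  ∂(coeff of dy∧dz)/∂x - ∂(coeff of dx∧dz)/∂y + ∂(coeff of dx∧dy)/∂z
  = ∂/∂x (x - 2*z) - ∂/∂y (x - 1) + ∂/∂z (-z).
Each of these terms simplifies to sums of mixed partials that cancel in pairs. The result is 0 (by equality of mixed partials for smooth functions — Schwarz / Clairaut).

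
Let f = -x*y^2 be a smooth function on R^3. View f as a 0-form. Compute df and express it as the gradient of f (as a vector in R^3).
df = (-y^2) dx + (-2*x*y) dy + (0) dz; grad f = (-y^2, -2*x*y, 0)

For a 0-form f, d f = (∂f/∂x) dx + (∂f/∂y) dy + (∂f/∂z) dz. The components of the vector representation are exactly the entries of grad f in Cartesian coordinates:
  ∂f/∂x = -y^2
  ∂f/∂y = -2*x*y
  ∂f/∂z = 0.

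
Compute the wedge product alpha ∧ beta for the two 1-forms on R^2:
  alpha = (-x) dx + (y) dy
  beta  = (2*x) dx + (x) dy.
alpha ∧ beta = (-x*(x + 2*y)) dx ∧ dy

Distribute the wedge, using dx_i ∧ dx_j = -dx_j ∧ dx_i and dx_i ∧ dx_i = 0. For each pair (i, j) with i < j, the coefficient of dx_i ∧ dx_j in alpha ∧ beta is (alpha_i * beta_j - alpha_j * beta_i). Collecting: alpha ∧ beta = (-x*(x + 2*y)) dx ∧ dy.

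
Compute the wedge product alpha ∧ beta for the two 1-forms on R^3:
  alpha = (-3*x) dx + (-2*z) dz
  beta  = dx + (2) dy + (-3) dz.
alpha ∧ beta = (-6*x) dx ∧ dy + (9*x + 2*z) dx ∧ dz + (4*z) dy ∧ dz

Distribute the wedge, using dx_i ∧ dx_j = -dx_j ∧ dx_i and dx_i ∧ dx_i = 0. For each pair (i, j) with i < j, the coefficient of dx_i ∧ dx_j in alpha ∧ beta is (alpha_i * beta_j - alpha_j * beta_i). Collecting: alpha ∧ beta = (-6*x) dx ∧ dy + (9*x + 2*z) dx ∧ dz + (4*z) dy ∧ dz.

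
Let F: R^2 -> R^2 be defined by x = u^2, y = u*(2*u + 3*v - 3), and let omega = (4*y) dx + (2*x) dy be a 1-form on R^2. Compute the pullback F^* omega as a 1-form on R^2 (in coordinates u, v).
F^* omega = (u^2*(24*u + 30*v - 30)) du + (6*u^3) dv

Using F^*(f dg) = (f ∘ F) d(g ∘ F), substitute each coordinate x_i by F_i(u, v) in f_i, and replace dx_i by d F_i = (∂F_i/∂u) du + (∂F_i/∂v) dv.
  For the x component: f_1(F) = 4*u*(2*u + 3*v - 3); d F_1 = (2*u) du + (0) dv
  For the y component: f_2(F) = 2*u^2; d F_2 = (4*u + 3*v - 3) du + (3*u) dv
Combining and collecting du, dv coefficients:
  coeff of du: u^2*(24*u + 30*v - 30)
  coeff of dv: 6*u^3
F^* omega = (u^2*(24*u + 30*v - 30)) du + (6*u^3) dv.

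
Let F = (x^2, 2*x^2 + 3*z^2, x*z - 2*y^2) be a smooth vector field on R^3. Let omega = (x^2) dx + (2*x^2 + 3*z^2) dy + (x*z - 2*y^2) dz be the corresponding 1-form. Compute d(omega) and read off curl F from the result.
d(omega) = (-4*y - 6*z) dy ∧ dz + (-z) dz ∧ dx + (4*x) dx ∧ dy; curl F = (-4*y - 6*z, -z, 4*x)

d omega = sum_{i<j} (∂f_j/∂x_i - ∂f_i/∂x_j) dx_i ∧ dx_j. Under the identification (dy ∧ dz, dz ∧ dx, dx ∧ dy) ↔ (e_x, e_y, e_z), the coefficients are exactly the components of curl F. Compute:
  ∂R/∂y - ∂Q/∂z = (-4*y) - (6*z) = -4*y - 6*z
  ∂P/∂z - ∂R/∂x = (0) - (z) = -z
  ∂Q/∂x - ∂P/∂y = (4*x) - (0) = 4*x.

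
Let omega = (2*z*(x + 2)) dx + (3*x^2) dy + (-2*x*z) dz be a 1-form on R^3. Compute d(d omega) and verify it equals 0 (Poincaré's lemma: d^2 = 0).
d(d omega) = 0

Step 1: d omega = sum_{i<j} (∂f_j/∂x_i - ∂f_i/∂x_j) dx_i ∧ dx_j:
  coeff of dx ∧ dy: 6*x
  coeff of dx ∧ dz: -2*x - 2*z - 4
  coeff of dy ∧ dz: 0
Step 2: Apply d again to each 2-form coefficient. The only possible 3-form in R^3 is dx ∧ dy ∧ dz, with coefficient
  ∂(coeff of dy∧dz)/∂x - ∂(coeff of dx∧dz)/∂y + ∂(coeff of dx∧dy)/∂z
  = ∂/∂x (0) - ∂/∂y (-2*x - 2*z - 4) + ∂/∂z (6*x).
Each of these terms simplifies to sums of mixed partials that cancel in pairs. The result is 0 (by equality of mixed partials for smooth functions — Schwarz / Clairaut).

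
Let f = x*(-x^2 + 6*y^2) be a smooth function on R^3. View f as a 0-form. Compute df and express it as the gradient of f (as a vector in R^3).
df = (-3*x^2 + 6*y^2) dx + (12*x*y) dy + (0) dz; grad f = (-3*x^2 + 6*y^2, 12*x*y, 0)

For a 0-form f, d f = (∂f/∂x) dx + (∂f/∂y) dy + (∂f/∂z) dz. The components of the vector representation are exactly the entries of grad f in Cartesian coordinates:
  ∂f/∂x = -3*x^2 + 6*y^2
  ∂f/∂y = 12*x*y
  ∂f/∂z = 0.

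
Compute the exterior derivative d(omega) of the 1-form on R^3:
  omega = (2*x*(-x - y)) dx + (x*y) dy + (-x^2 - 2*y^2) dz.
d(omega) = (2*x + y) dx ∧ dy + (-2*x) dx ∧ dz + (-4*y) dy ∧ dz

For a 1-form omega = sum_i f_i dx_i, the exterior derivative is
  d(omega) = sum_{i < j} (∂f_j/∂x_i - ∂f_i/∂x_j) dx_i ∧ dx_j.
  coefficient of dx ∧ dy: ∂f_2/∂x - ∂f_1/∂y = ∂(x*y)/∂x - ∂(2*x*(-x - y))/∂y = 2*x + y
  coefficient of dx ∧ dz: ∂f_3/∂x - ∂f_1/∂z = ∂(-x^2 - 2*y^2)/∂x - ∂(2*x*(-x - y))/∂z = -2*x
  coefficient of dy ∧ dz: ∂f_3/∂y - ∂f_2/∂z = ∂(-x^2 - 2*y^2)/∂y - ∂(x*y)/∂z = -4*y
Assembling: d(omega) = (2*x + y) dx ∧ dy + (-2*x) dx ∧ dz + (-4*y) dy ∧ dz.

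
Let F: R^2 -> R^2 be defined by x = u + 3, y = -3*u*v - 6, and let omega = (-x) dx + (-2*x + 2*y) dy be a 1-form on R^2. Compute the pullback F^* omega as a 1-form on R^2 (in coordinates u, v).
F^* omega = (18*u*v^2 + 6*u*v - u + 54*v - 3) du + (6*u*(3*u*v + u + 9)) dv

Using F^*(f dg) = (f ∘ F) d(g ∘ F), substitute each coordinate x_i by F_i(u, v) in f_i, and replace dx_i by d F_i = (∂F_i/∂u) du + (∂F_i/∂v) dv.
  For the x component: f_1(F) = -u - 3; d F_1 = (1) du + (0) dv
  For the y component: f_2(F) = -6*u*v - 2*u - 18; d F_2 = (-3*v) du + (-3*u) dv
Combining and collecting du, dv coefficients:
  coeff of du: 18*u*v^2 + 6*u*v - u + 54*v - 3
  coeff of dv: 6*u*(3*u*v + u + 9)
F^* omega = (18*u*v^2 + 6*u*v - u + 54*v - 3) du + (6*u*(3*u*v + u + 9)) dv.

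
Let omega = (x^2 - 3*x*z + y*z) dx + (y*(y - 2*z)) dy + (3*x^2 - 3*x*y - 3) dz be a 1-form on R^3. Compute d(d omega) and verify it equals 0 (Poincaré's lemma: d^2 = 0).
d(d omega) = 0

Step 1: d omega = sum_{i<j} (∂f_j/∂x_i - ∂f_i/∂x_j) dx_i ∧ dx_j:
  coeff of dx ∧ dy: -z
  coeff of dx ∧ dz: 9*x - 4*y
  coeff of dy ∧ dz: -3*x + 2*y
Step 2: Apply d again to each 2-form coefficient. The only possible 3-form in R^3 is dx ∧ dy ∧ dz, with coefficient
  ∂(coeff of dy∧dz)/∂x - ∂(coeff of dx∧dz)/∂y + ∂(coeff of dx∧dy)/∂z
  = ∂/∂x (-3*x + 2*y) - ∂/∂y (9*x - 4*y) + ∂/∂z (-z).
Each of these terms simplifies to sums of mixed partials that cancel in pairs. The result is 0 (by equality of mixed partials for smooth functions — Schwarz / Clairaut).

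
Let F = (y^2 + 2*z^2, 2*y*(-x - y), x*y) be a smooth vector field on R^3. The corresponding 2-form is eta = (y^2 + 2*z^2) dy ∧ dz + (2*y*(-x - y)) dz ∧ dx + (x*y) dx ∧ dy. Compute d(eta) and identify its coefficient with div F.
d(eta) = (-2*x - 4*y) dx ∧ dy ∧ dz; div F = -2*x - 4*y

For a 2-form in R^3 of the form above, applying d gives a 3-form with coefficient ∂P/∂x + ∂Q/∂y + ∂R/∂z:
  ∂P/∂x = 0
  ∂Q/∂y = -2*x - 4*y
  ∂R/∂z = 0
Sum = -2*x - 4*y, which is exactly div F.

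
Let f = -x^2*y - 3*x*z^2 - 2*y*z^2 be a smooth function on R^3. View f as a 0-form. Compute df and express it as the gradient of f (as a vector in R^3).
df = (-2*x*y - 3*z^2) dx + (-x^2 - 2*z^2) dy + (2*z*(-3*x - 2*y)) dz; grad f = (-2*x*y - 3*z^2, -x^2 - 2*z^2, 2*z*(-3*x - 2*y))

For a 0-form f, d f = (∂f/∂x) dx + (∂f/∂y) dy + (∂f/∂z) dz. The components of the vector representation are exactly the entries of grad f in Cartesian coordinates:
  ∂f/∂x = -2*x*y - 3*z^2
  ∂f/∂y = -x^2 - 2*z^2
  ∂f/∂z = 2*z*(-3*x - 2*y).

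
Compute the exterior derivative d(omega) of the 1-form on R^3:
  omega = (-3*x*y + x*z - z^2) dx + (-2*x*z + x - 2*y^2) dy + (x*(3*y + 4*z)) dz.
d(omega) = (3*x - 2*z + 1) dx ∧ dy + (-x + 3*y + 6*z) dx ∧ dz + (5*x) dy ∧ dz

For a 1-form omega = sum_i f_i dx_i, the exterior derivative is
  d(omega) = sum_{i < j} (∂f_j/∂x_i - ∂f_i/∂x_j) dx_i ∧ dx_j.
  coefficient of dx ∧ dy: ∂f_2/∂x - ∂f_1/∂y = ∂(-2*x*z + x - 2*y^2)/∂x - ∂(-3*x*y + x*z - z^2)/∂y = 3*x - 2*z + 1
  coefficient of dx ∧ dz: ∂f_3/∂x - ∂f_1/∂z = ∂(x*(3*y + 4*z))/∂x - ∂(-3*x*y + x*z - z^2)/∂z = -x + 3*y + 6*z
  coefficient of dy ∧ dz: ∂f_3/∂y - ∂f_2/∂z = ∂(x*(3*y + 4*z))/∂y - ∂(-2*x*z + x - 2*y^2)/∂z = 5*x
Assembling: d(omega) = (3*x - 2*z + 1) dx ∧ dy + (-x + 3*y + 6*z) dx ∧ dz + (5*x) dy ∧ dz.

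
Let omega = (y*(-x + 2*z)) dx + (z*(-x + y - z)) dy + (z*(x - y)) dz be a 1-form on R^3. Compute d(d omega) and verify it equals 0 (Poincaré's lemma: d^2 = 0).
d(d omega) = 0

Step 1: d omega = sum_{i<j} (∂f_j/∂x_i - ∂f_i/∂x_j) dx_i ∧ dx_j:
  coeff of dx ∧ dy: x - 3*z
  coeff of dx ∧ dz: -2*y + z
  coeff of dy ∧ dz: x - y + z
Step 2: Apply d again to each 2-form coefficient. The only possible 3-form in R^3 is dx ∧ dy ∧ dz, with coefficient
  ∂(coeff of dy∧dz)/∂x - ∂(coeff of dx∧dz)/∂y + ∂(coeff of dx∧dy)/∂z
  = ∂/∂x (x - y + z) - ∂/∂y (-2*y + z) + ∂/∂z (x - 3*z).
Each of these terms simplifies to sums of mixed partials that cancel in pairs. The result is 0 (by equality of mixed partials for smooth functions — Schwarz / Clairaut).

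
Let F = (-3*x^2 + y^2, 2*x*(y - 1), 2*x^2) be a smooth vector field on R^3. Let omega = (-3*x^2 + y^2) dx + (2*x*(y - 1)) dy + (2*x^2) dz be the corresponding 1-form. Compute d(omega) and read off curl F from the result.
d(omega) = (0) dy ∧ dz + (-4*x) dz ∧ dx + (-2) dx ∧ dy; curl F = (0, -4*x, -2)

d omega = sum_{i<j} (∂f_j/∂x_i - ∂f_i/∂x_j) dx_i ∧ dx_j. Under the identification (dy ∧ dz, dz ∧ dx, dx ∧ dy) ↔ (e_x, e_y, e_z), the coefficients are exactly the components of curl F. Compute:
  ∂R/∂y - ∂Q/∂z = (0) - (0) = 0
  ∂P/∂z - ∂R/∂x = (0) - (4*x) = -4*x
  ∂Q/∂x - ∂P/∂y = (2*y - 2) - (2*y) = -2.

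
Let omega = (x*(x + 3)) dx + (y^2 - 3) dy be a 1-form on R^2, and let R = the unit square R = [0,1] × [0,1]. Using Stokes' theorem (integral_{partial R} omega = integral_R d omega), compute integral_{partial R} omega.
integral_(partial R) omega = 0

Stokes: integral_partial_R omega = integral_R d omega with d omega = (∂Q/∂x - ∂P/∂y) dx ∧ dy.
  ∂Q/∂x = 0
  ∂P/∂y = 0
  integrand = ∂Q/∂x - ∂P/∂y = 0.
Integrating over R: integral_0^1 integral_0^1 (0) dx dy = 0.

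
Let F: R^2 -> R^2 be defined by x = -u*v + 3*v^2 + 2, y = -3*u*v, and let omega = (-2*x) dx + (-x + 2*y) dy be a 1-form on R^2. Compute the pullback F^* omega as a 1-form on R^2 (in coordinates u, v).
F^* omega = (v*(13*u*v + 15*v^2 + 10)) du + (13*u^2*v + 27*u*v^2 + 10*u - 36*v^3 - 24*v) dv

Using F^*(f dg) = (f ∘ F) d(g ∘ F), substitute each coordinate x_i by F_i(u, v) in f_i, and replace dx_i by d F_i = (∂F_i/∂u) du + (∂F_i/∂v) dv.
  For the x component: f_1(F) = 2*u*v - 6*v^2 - 4; d F_1 = (-v) du + (-u + 6*v) dv
  For the y component: f_2(F) = -5*u*v - 3*v^2 - 2; d F_2 = (-3*v) du + (-3*u) dv
Combining and collecting du, dv coefficients:
  coeff of du: v*(13*u*v + 15*v^2 + 10)
  coeff of dv: 13*u^2*v + 27*u*v^2 + 10*u - 36*v^3 - 24*v
F^* omega = (v*(13*u*v + 15*v^2 + 10)) du + (13*u^2*v + 27*u*v^2 + 10*u - 36*v^3 - 24*v) dv.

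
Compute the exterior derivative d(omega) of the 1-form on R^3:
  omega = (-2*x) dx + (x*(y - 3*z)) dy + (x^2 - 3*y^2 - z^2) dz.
d(omega) = (y - 3*z) dx ∧ dy + (2*x) dx ∧ dz + (3*x - 6*y) dy ∧ dz

For a 1-form omega = sum_i f_i dx_i, the exterior derivative is
  d(omega) = sum_{i < j} (∂f_j/∂x_i - ∂f_i/∂x_j) dx_i ∧ dx_j.
  coefficient of dx ∧ dy: ∂f_2/∂x - ∂f_1/∂y = ∂(x*(y - 3*z))/∂x - ∂(-2*x)/∂y = y - 3*z
  coefficient of dx ∧ dz: ∂f_3/∂x - ∂f_1/∂z = ∂(x^2 - 3*y^2 - z^2)/∂x - ∂(-2*x)/∂z = 2*x
  coefficient of dy ∧ dz: ∂f_3/∂y - ∂f_2/∂z = ∂(x^2 - 3*y^2 - z^2)/∂y - ∂(x*(y - 3*z))/∂z = 3*x - 6*y
Assembling: d(omega) = (y - 3*z) dx ∧ dy + (2*x) dx ∧ dz + (3*x - 6*y) dy ∧ dz.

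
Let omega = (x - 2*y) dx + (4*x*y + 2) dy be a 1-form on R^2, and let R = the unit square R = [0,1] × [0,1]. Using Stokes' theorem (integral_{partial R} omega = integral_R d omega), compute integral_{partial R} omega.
integral_(partial R) omega = 4

Stokes: integral_partial_R omega = integral_R d omega with d omega = (∂Q/∂x - ∂P/∂y) dx ∧ dy.
  ∂Q/∂x = 4*y
  ∂P/∂y = -2
  integrand = ∂Q/∂x - ∂P/∂y = 4*y + 2.
Integrating over R: integral_0^1 integral_0^1 (4*y + 2) dx dy = 4.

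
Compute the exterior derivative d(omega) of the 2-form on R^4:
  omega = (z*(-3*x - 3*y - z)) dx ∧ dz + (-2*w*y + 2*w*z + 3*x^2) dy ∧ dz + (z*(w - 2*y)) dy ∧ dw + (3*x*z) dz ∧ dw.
d(omega) = (6*x + 3*z) dx ∧ dy ∧ dz + (-w + 2*z) dy ∧ dz ∧ dw + (3*z) dx ∧ dz ∧ dw

For a 2-form omega = sum_{i<j} g_{ij} dx_i ∧ dx_j, the exterior derivative is
  d(omega) = sum_{i<j} d(g_{ij}) ∧ dx_i ∧ dx_j = sum_{i<j, k} (∂g_{ij}/∂x_k) dx_k ∧ dx_i ∧ dx_j.
Expand each term, using dx_k ∧ dx_i ∧ dx_j = sgn(permutation) dx_{(a)} ∧ dx_{(b)} ∧ dx_{(c)} with (a < b < c) sorted:
  d(z*(-3*x - 3*y - z)) includes (∂/∂y)(z*(-3*x - 3*y - z)) dy = (-3*z) dy, which multiplied by dx ∧ dz gives (3*z) dx ∧ dy ∧ dz
  d(-2*w*y + 2*w*z + 3*x^2) includes (∂/∂x)(-2*w*y + 2*w*z + 3*x^2) dx = (6*x) dx, which multiplied by dy ∧ dz gives (6*x) dx ∧ dy ∧ dz
  d(-2*w*y + 2*w*z + 3*x^2) includes (∂/∂w)(-2*w*y + 2*w*z + 3*x^2) dw = (-2*y + 2*z) dw, which multiplied by dy ∧ dz gives (-2*y + 2*z) dy ∧ dz ∧ dw
  d(z*(w - 2*y)) includes (∂/∂z)(z*(w - 2*y)) dz = (w - 2*y) dz, which multiplied by dy ∧ dw gives (-w + 2*y) dy ∧ dz ∧ dw
  d(3*x*z) includes (∂/∂x)(3*x*z) dx = (3*z) dx, which multiplied by dz ∧ dw gives (3*z) dx ∧ dz ∧ dw
Collecting like 3-forms: d(omega) = (6*x + 3*z) dx ∧ dy ∧ dz + (-w + 2*z) dy ∧ dz ∧ dw + (3*z) dx ∧ dz ∧ dw.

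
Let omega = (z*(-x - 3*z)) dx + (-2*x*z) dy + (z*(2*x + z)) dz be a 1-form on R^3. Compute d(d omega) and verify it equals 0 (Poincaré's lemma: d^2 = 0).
d(d omega) = 0

Step 1: d omega = sum_{i<j} (∂f_j/∂x_i - ∂f_i/∂x_j) dx_i ∧ dx_j:
  coeff of dx ∧ dy: -2*z
  coeff of dx ∧ dz: x + 8*z
  coeff of dy ∧ dz: 2*x
Step 2: Apply d again to each 2-form coefficient. The only possible 3-form in R^3 is dx ∧ dy ∧ dz, with coefficient
  ∂(coeff of dy∧dz)/∂x - ∂(coeff of dx∧dz)/∂y + ∂(coeff of dx∧dy)/∂z
  = ∂/∂x (2*x) - ∂/∂y (x + 8*z) + ∂/∂z (-2*z).
Each of these terms simplifies to sums of mixed partials that cancel in pairs. The result is 0 (by equality of mixed partials for smooth functions — Schwarz / Clairaut).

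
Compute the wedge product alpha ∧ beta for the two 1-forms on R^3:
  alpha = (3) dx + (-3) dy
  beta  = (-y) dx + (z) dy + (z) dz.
alpha ∧ beta = (-3*y + 3*z) dx ∧ dy + (3*z) dx ∧ dz + (-3*z) dy ∧ dz

Distribute the wedge, using dx_i ∧ dx_j = -dx_j ∧ dx_i and dx_i ∧ dx_i = 0. For each pair (i, j) with i < j, the coefficient of dx_i ∧ dx_j in alpha ∧ beta is (alpha_i * beta_j - alpha_j * beta_i). Collecting: alpha ∧ beta = (-3*y + 3*z) dx ∧ dy + (3*z) dx ∧ dz + (-3*z) dy ∧ dz.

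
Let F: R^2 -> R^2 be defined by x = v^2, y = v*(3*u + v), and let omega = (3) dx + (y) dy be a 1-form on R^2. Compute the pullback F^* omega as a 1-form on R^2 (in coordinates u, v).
F^* omega = (3*v^2*(3*u + v)) du + (v*(9*u^2 + 9*u*v + 2*v^2 + 6)) dv

Using F^*(f dg) = (f ∘ F) d(g ∘ F), substitute each coordinate x_i by F_i(u, v) in f_i, and replace dx_i by d F_i = (∂F_i/∂u) du + (∂F_i/∂v) dv.
  For the x component: f_1(F) = 3; d F_1 = (0) du + (2*v) dv
  For the y component: f_2(F) = v*(3*u + v); d F_2 = (3*v) du + (3*u + 2*v) dv
Combining and collecting du, dv coefficients:
  coeff of du: 3*v^2*(3*u + v)
  coeff of dv: v*(9*u^2 + 9*u*v + 2*v^2 + 6)
F^* omega = (3*v^2*(3*u + v)) du + (v*(9*u^2 + 9*u*v + 2*v^2 + 6)) dv.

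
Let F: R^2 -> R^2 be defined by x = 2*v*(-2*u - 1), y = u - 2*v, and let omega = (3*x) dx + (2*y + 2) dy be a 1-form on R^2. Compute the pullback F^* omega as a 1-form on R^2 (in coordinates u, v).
F^* omega = (48*u*v^2 + 2*u + 24*v^2 - 4*v + 2) du + (48*u^2*v + 48*u*v - 4*u + 20*v - 4) dv

Using F^*(f dg) = (f ∘ F) d(g ∘ F), substitute each coordinate x_i by F_i(u, v) in f_i, and replace dx_i by d F_i = (∂F_i/∂u) du + (∂F_i/∂v) dv.
  For the x component: f_1(F) = 6*v*(-2*u - 1); d F_1 = (-4*v) du + (-4*u - 2) dv
  For the y component: f_2(F) = 2*u - 4*v + 2; d F_2 = (1) du + (-2) dv
Combining and collecting du, dv coefficients:
  coeff of du: 48*u*v^2 + 2*u + 24*v^2 - 4*v + 2
  coeff of dv: 48*u^2*v + 48*u*v - 4*u + 20*v - 4
F^* omega = (48*u*v^2 + 2*u + 24*v^2 - 4*v + 2) du + (48*u^2*v + 48*u*v - 4*u + 20*v - 4) dv.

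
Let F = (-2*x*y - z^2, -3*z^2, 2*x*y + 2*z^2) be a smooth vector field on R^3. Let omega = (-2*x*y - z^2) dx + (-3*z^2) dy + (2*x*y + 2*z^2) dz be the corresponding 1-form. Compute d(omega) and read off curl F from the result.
d(omega) = (2*x + 6*z) dy ∧ dz + (-2*y - 2*z) dz ∧ dx + (2*x) dx ∧ dy; curl F = (2*x + 6*z, -2*y - 2*z, 2*x)

d omega = sum_{i<j} (∂f_j/∂x_i - ∂f_i/∂x_j) dx_i ∧ dx_j. Under the identification (dy ∧ dz, dz ∧ dx, dx ∧ dy) ↔ (e_x, e_y, e_z), the coefficients are exactly the components of curl F. Compute:
  ∂R/∂y - ∂Q/∂z = (2*x) - (-6*z) = 2*x + 6*z
  ∂P/∂z - ∂R/∂x = (-2*z) - (2*y) = -2*y - 2*z
  ∂Q/∂x - ∂P/∂y = (0) - (-2*x) = 2*x.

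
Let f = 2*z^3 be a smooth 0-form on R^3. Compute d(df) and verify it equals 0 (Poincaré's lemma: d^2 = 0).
d(df) = 0

Step 1: df = sum_i (∂f/∂x_i) dx_i = (0) dx + (0) dy + (6*z^2) dz.
Step 2: Apply d again. Using the 1-form formula, the coefficient of dx ∧ dy in d(df) is ∂^2 f/∂x ∂y - ∂^2 f/∂y ∂x = (0) - (0) = 0 (equality of mixed partials for smooth f).
Similarly for dx ∧ dz and dy ∧ dz — all coefficients vanish. So d(df) = 0.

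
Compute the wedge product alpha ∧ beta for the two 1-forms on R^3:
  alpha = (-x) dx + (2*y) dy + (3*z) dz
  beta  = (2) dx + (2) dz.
alpha ∧ beta = (-2*x - 6*z) dx ∧ dz + (-4*y) dx ∧ dy + (4*y) dy ∧ dz

Distribute the wedge, using dx_i ∧ dx_j = -dx_j ∧ dx_i and dx_i ∧ dx_i = 0. For each pair (i, j) with i < j, the coefficient of dx_i ∧ dx_j in alpha ∧ beta is (alpha_i * beta_j - alpha_j * beta_i). Collecting: alpha ∧ beta = (-2*x - 6*z) dx ∧ dz + (-4*y) dx ∧ dy + (4*y) dy ∧ dz.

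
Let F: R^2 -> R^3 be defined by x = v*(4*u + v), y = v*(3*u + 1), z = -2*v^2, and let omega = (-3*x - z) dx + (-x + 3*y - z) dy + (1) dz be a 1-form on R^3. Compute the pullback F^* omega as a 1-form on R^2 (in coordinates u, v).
F^* omega = (v^2*(-33*u - v + 9)) du + (v*(-33*u^2 - 25*u*v + 14*u - 2*v^2 + v - 1)) dv

Using F^*(f dg) = (f ∘ F) d(g ∘ F), substitute each coordinate x_i by F_i(u, v) in f_i, and replace dx_i by d F_i = (∂F_i/∂u) du + (∂F_i/∂v) dv.
  For the x component: f_1(F) = v*(-12*u - v); d F_1 = (4*v) du + (4*u + 2*v) dv
  For the y component: f_2(F) = v*(5*u + v + 3); d F_2 = (3*v) du + (3*u + 1) dv
  For the z component: f_3(F) = 1; d F_3 = (0) du + (-4*v) dv
Combining and collecting du, dv coefficients:
  coeff of du: v^2*(-33*u - v + 9)
  coeff of dv: v*(-33*u^2 - 25*u*v + 14*u - 2*v^2 + v - 1)
F^* omega = (v^2*(-33*u - v + 9)) du + (v*(-33*u^2 - 25*u*v + 14*u - 2*v^2 + v - 1)) dv.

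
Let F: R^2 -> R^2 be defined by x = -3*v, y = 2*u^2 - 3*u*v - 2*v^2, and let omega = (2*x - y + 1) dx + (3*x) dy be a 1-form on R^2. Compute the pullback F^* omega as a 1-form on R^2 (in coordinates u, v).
F^* omega = (9*v*(-4*u + 3*v)) du + (6*u^2 + 18*u*v + 30*v^2 + 18*v - 3) dv

Using F^*(f dg) = (f ∘ F) d(g ∘ F), substitute each coordinate x_i by F_i(u, v) in f_i, and replace dx_i by d F_i = (∂F_i/∂u) du + (∂F_i/∂v) dv.
  For the x component: f_1(F) = -2*u^2 + 3*u*v + 2*v^2 - 6*v + 1; d F_1 = (0) du + (-3) dv
  For the y component: f_2(F) = -9*v; d F_2 = (4*u - 3*v) du + (-3*u - 4*v) dv
Combining and collecting du, dv coefficients:
  coeff of du: 9*v*(-4*u + 3*v)
  coeff of dv: 6*u^2 + 18*u*v + 30*v^2 + 18*v - 3
F^* omega = (9*v*(-4*u + 3*v)) du + (6*u^2 + 18*u*v + 30*v^2 + 18*v - 3) dv.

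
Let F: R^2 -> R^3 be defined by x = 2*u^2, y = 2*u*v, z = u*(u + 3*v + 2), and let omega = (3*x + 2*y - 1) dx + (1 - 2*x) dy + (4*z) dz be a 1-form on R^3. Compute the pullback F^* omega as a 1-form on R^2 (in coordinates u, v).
F^* omega = (32*u^3 + 44*u^2*v + 24*u^2 + 36*u*v^2 + 48*u*v + 12*u + 2*v) du + (2*u*(2*u^2 + 18*u*v + 12*u + 1)) dv

Using F^*(f dg) = (f ∘ F) d(g ∘ F), substitute each coordinate x_i by F_i(u, v) in f_i, and replace dx_i by d F_i = (∂F_i/∂u) du + (∂F_i/∂v) dv.
  For the x component: f_1(F) = 6*u^2 + 4*u*v - 1; d F_1 = (4*u) du + (0) dv
  For the y component: f_2(F) = 1 - 4*u^2; d F_2 = (2*v) du + (2*u) dv
  For the z component: f_3(F) = 4*u*(u + 3*v + 2); d F_3 = (2*u + 3*v + 2) du + (3*u) dv
Combining and collecting du, dv coefficients:
  coeff of du: 32*u^3 + 44*u^2*v + 24*u^2 + 36*u*v^2 + 48*u*v + 12*u + 2*v
  coeff of dv: 2*u*(2*u^2 + 18*u*v + 12*u + 1)
F^* omega = (32*u^3 + 44*u^2*v + 24*u^2 + 36*u*v^2 + 48*u*v + 12*u + 2*v) du + (2*u*(2*u^2 + 18*u*v + 12*u + 1)) dv.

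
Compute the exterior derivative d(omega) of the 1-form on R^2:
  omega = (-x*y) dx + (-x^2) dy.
d(omega) = (-x) dx ∧ dy

For a 1-form omega = sum_i f_i dx_i, the exterior derivative is
  d(omega) = sum_{i < j} (∂f_j/∂x_i - ∂f_i/∂x_j) dx_i ∧ dx_j.
  coefficient of dx ∧ dy: ∂f_2/∂x - ∂f_1/∂y = ∂(-x^2)/∂x - ∂(-x*y)/∂y = -x
Assembling: d(omega) = (-x) dx ∧ dy.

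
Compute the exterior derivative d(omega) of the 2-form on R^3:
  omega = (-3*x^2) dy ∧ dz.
d(omega) = (-6*x) dx ∧ dy ∧ dz

For a 2-form omega = sum_{i<j} g_{ij} dx_i ∧ dx_j, the exterior derivative is
  d(omega) = sum_{i<j} d(g_{ij}) ∧ dx_i ∧ dx_j = sum_{i<j, k} (∂g_{ij}/∂x_k) dx_k ∧ dx_i ∧ dx_j.
Expand each term, using dx_k ∧ dx_i ∧ dx_j = sgn(permutation) dx_{(a)} ∧ dx_{(b)} ∧ dx_{(c)} with (a < b < c) sorted:
  d(-3*x^2) includes (∂/∂x)(-3*x^2) dx = (-6*x) dx, which multiplied by dy ∧ dz gives (-6*x) dx ∧ dy ∧ dz
Collecting like 3-forms: d(omega) = (-6*x) dx ∧ dy ∧ dz.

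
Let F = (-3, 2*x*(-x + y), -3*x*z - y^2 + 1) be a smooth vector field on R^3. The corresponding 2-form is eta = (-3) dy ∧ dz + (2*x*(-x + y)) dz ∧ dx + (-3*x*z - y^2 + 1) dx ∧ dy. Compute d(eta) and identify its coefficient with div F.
d(eta) = (-x) dx ∧ dy ∧ dz; div F = -x

For a 2-form in R^3 of the form above, applying d gives a 3-form with coefficient ∂P/∂x + ∂Q/∂y + ∂R/∂z:
  ∂P/∂x = 0
  ∂Q/∂y = 2*x
  ∂R/∂z = -3*x
Sum = -x, which is exactly div F.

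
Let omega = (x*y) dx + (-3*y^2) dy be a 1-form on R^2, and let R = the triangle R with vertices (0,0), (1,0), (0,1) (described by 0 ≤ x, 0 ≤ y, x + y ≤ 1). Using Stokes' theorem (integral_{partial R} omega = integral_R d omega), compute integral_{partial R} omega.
integral_(partial R) omega = -1/6

Stokes: integral_partial_R omega = integral_R d omega with d omega = (∂Q/∂x - ∂P/∂y) dx ∧ dy.
  ∂Q/∂x = 0
  ∂P/∂y = x
  integrand = ∂Q/∂x - ∂P/∂y = -x.
Integrating over R: integral_0^1 integral_0^{1-x} (-x) dy dx = -1/6.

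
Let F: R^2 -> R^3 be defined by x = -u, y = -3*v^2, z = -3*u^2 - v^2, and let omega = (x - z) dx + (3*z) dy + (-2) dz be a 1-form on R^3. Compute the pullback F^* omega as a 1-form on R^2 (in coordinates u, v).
F^* omega = (-3*u^2 + 13*u - v^2) du + (2*v*(27*u^2 + 9*v^2 + 2)) dv

Using F^*(f dg) = (f ∘ F) d(g ∘ F), substitute each coordinate x_i by F_i(u, v) in f_i, and replace dx_i by d F_i = (∂F_i/∂u) du + (∂F_i/∂v) dv.
  For the x component: f_1(F) = 3*u^2 - u + v^2; d F_1 = (-1) du + (0) dv
  For the y component: f_2(F) = -9*u^2 - 3*v^2; d F_2 = (0) du + (-6*v) dv
  For the z component: f_3(F) = -2; d F_3 = (-6*u) du + (-2*v) dv
Combining and collecting du, dv coefficients:
  coeff of du: -3*u^2 + 13*u - v^2
  coeff of dv: 2*v*(27*u^2 + 9*v^2 + 2)
F^* omega = (-3*u^2 + 13*u - v^2) du + (2*v*(27*u^2 + 9*v^2 + 2)) dv.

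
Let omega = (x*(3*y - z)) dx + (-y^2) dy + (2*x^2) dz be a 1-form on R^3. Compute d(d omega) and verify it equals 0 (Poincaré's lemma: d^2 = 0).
d(d omega) = 0

Step 1: d omega = sum_{i<j} (∂f_j/∂x_i - ∂f_i/∂x_j) dx_i ∧ dx_j:
  coeff of dx ∧ dy: -3*x
  coeff of dx ∧ dz: 5*x
  coeff of dy ∧ dz: 0
Step 2: Apply d again to each 2-form coefficient. The only possible 3-form in R^3 is dx ∧ dy ∧ dz, with coefficient
  ∂(coeff of dy∧dz)/∂x - ∂(coeff of dx∧dz)/∂y + ∂(coeff of dx∧dy)/∂z
  = ∂/∂x (0) - ∂/∂y (5*x) + ∂/∂z (-3*x).
Each of these terms simplifies to sums of mixed partials that cancel in pairs. The result is 0 (by equality of mixed partials for smooth functions — Schwarz / Clairaut).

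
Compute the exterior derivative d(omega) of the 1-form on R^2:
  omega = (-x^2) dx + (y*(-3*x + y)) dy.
d(omega) = (-3*y) dx ∧ dy

For a 1-form omega = sum_i f_i dx_i, the exterior derivative is
  d(omega) = sum_{i < j} (∂f_j/∂x_i - ∂f_i/∂x_j) dx_i ∧ dx_j.
  coefficient of dx ∧ dy: ∂f_2/∂x - ∂f_1/∂y = ∂(y*(-3*x + y))/∂x - ∂(-x^2)/∂y = -3*y
Assembling: d(omega) = (-3*y) dx ∧ dy.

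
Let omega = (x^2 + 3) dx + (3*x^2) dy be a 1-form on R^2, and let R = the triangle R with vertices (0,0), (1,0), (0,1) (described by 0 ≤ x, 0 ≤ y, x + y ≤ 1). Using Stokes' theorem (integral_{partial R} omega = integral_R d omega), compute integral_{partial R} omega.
integral_(partial R) omega = 1

Stokes: integral_partial_R omega = integral_R d omega with d omega = (∂Q/∂x - ∂P/∂y) dx ∧ dy.
  ∂Q/∂x = 6*x
  ∂P/∂y = 0
  integrand = ∂Q/∂x - ∂P/∂y = 6*x.
Integrating over R: integral_0^1 integral_0^{1-x} (6*x) dy dx = 1.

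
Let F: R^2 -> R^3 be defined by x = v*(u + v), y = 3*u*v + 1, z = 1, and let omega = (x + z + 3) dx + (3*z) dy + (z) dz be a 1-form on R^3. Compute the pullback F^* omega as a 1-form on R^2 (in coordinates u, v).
F^* omega = (v*(u*v + v^2 + 13)) du + (u^2*v + 3*u*v^2 + 13*u + 2*v^3 + 8*v) dv

Using F^*(f dg) = (f ∘ F) d(g ∘ F), substitute each coordinate x_i by F_i(u, v) in f_i, and replace dx_i by d F_i = (∂F_i/∂u) du + (∂F_i/∂v) dv.
  For the x component: f_1(F) = u*v + v^2 + 4; d F_1 = (v) du + (u + 2*v) dv
  For the y component: f_2(F) = 3; d F_2 = (3*v) du + (3*u) dv
  For the z component: f_3(F) = 1; d F_3 = (0) du + (0) dv
Combining and collecting du, dv coefficients:
  coeff of du: v*(u*v + v^2 + 13)
  coeff of dv: u^2*v + 3*u*v^2 + 13*u + 2*v^3 + 8*v
F^* omega = (v*(u*v + v^2 + 13)) du + (u^2*v + 3*u*v^2 + 13*u + 2*v^3 + 8*v) dv.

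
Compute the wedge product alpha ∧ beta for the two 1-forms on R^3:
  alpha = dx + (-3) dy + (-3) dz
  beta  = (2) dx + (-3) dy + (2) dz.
alpha ∧ beta = (3) dx ∧ dy + (8) dx ∧ dz + (-15) dy ∧ dz

Distribute the wedge, using dx_i ∧ dx_j = -dx_j ∧ dx_i and dx_i ∧ dx_i = 0. For each pair (i, j) with i < j, the coefficient of dx_i ∧ dx_j in alpha ∧ beta is (alpha_i * beta_j - alpha_j * beta_i). Collecting: alpha ∧ beta = (3) dx ∧ dy + (8) dx ∧ dz + (-15) dy ∧ dz.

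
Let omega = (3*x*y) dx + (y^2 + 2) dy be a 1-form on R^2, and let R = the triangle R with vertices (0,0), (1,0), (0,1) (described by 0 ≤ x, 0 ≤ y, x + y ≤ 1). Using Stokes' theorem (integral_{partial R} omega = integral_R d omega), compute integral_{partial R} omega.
integral_(partial R) omega = -1/2

Stokes: integral_partial_R omega = integral_R d omega with d omega = (∂Q/∂x - ∂P/∂y) dx ∧ dy.
  ∂Q/∂x = 0
  ∂P/∂y = 3*x
  integrand = ∂Q/∂x - ∂P/∂y = -3*x.
Integrating over R: integral_0^1 integral_0^{1-x} (-3*x) dy dx = -1/2.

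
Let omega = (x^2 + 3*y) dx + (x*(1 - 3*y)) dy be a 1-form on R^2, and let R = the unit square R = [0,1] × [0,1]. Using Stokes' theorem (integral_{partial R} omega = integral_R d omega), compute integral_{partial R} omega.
integral_(partial R) omega = -7/2

Stokes: integral_partial_R omega = integral_R d omega with d omega = (∂Q/∂x - ∂P/∂y) dx ∧ dy.
  ∂Q/∂x = 1 - 3*y
  ∂P/∂y = 3
  integrand = ∂Q/∂x - ∂P/∂y = -3*y - 2.
Integrating over R: integral_0^1 integral_0^1 (-3*y - 2) dx dy = -7/2.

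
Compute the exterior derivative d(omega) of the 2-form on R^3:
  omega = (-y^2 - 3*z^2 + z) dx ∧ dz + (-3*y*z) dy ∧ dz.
d(omega) = (2*y) dx ∧ dy ∧ dz

For a 2-form omega = sum_{i<j} g_{ij} dx_i ∧ dx_j, the exterior derivative is
  d(omega) = sum_{i<j} d(g_{ij}) ∧ dx_i ∧ dx_j = sum_{i<j, k} (∂g_{ij}/∂x_k) dx_k ∧ dx_i ∧ dx_j.
Expand each term, using dx_k ∧ dx_i ∧ dx_j = sgn(permutation) dx_{(a)} ∧ dx_{(b)} ∧ dx_{(c)} with (a < b < c) sorted:
  d(-y^2 - 3*z^2 + z) includes (∂/∂y)(-y^2 - 3*z^2 + z) dy = (-2*y) dy, which multiplied by dx ∧ dz gives (2*y) dx ∧ dy ∧ dz
Collecting like 3-forms: d(omega) = (2*y) dx ∧ dy ∧ dz.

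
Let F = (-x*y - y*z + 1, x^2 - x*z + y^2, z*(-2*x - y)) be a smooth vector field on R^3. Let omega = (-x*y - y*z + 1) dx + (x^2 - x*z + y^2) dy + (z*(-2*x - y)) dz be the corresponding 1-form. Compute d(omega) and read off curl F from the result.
d(omega) = (x - z) dy ∧ dz + (-y + 2*z) dz ∧ dx + (3*x) dx ∧ dy; curl F = (x - z, -y + 2*z, 3*x)

d omega = sum_{i<j} (∂f_j/∂x_i - ∂f_i/∂x_j) dx_i ∧ dx_j. Under the identification (dy ∧ dz, dz ∧ dx, dx ∧ dy) ↔ (e_x, e_y, e_z), the coefficients are exactly the components of curl F. Compute:
  ∂R/∂y - ∂Q/∂z = (-z) - (-x) = x - z
  ∂P/∂z - ∂R/∂x = (-y) - (-2*z) = -y + 2*z
  ∂Q/∂x - ∂P/∂y = (2*x - z) - (-x - z) = 3*x.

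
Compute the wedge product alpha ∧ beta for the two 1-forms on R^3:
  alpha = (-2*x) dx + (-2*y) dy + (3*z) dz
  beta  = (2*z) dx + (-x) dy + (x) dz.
alpha ∧ beta = (2*x^2 + 4*y*z) dx ∧ dy + (-2*x^2 - 6*z^2) dx ∧ dz + (x*(-2*y + 3*z)) dy ∧ dz

Distribute the wedge, using dx_i ∧ dx_j = -dx_j ∧ dx_i and dx_i ∧ dx_i = 0. For each pair (i, j) with i < j, the coefficient of dx_i ∧ dx_j in alpha ∧ beta is (alpha_i * beta_j - alpha_j * beta_i). Collecting: alpha ∧ beta = (2*x^2 + 4*y*z) dx ∧ dy + (-2*x^2 - 6*z^2) dx ∧ dz + (x*(-2*y + 3*z)) dy ∧ dz.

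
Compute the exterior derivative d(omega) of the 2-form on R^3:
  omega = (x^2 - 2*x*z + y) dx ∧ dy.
d(omega) = (-2*x) dx ∧ dy ∧ dz

For a 2-form omega = sum_{i<j} g_{ij} dx_i ∧ dx_j, the exterior derivative is
  d(omega) = sum_{i<j} d(g_{ij}) ∧ dx_i ∧ dx_j = sum_{i<j, k} (∂g_{ij}/∂x_k) dx_k ∧ dx_i ∧ dx_j.
Expand each term, using dx_k ∧ dx_i ∧ dx_j = sgn(permutation) dx_{(a)} ∧ dx_{(b)} ∧ dx_{(c)} with (a < b < c) sorted:
  d(x^2 - 2*x*z + y) includes (∂/∂z)(x^2 - 2*x*z + y) dz = (-2*x) dz, which multiplied by dx ∧ dy gives (-2*x) dx ∧ dy ∧ dz
Collecting like 3-forms: d(omega) = (-2*x) dx ∧ dy ∧ dz.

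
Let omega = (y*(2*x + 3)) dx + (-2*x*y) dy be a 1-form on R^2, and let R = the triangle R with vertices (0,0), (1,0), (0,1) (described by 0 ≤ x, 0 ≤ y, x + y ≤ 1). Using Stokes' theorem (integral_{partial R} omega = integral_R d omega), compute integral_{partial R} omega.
integral_(partial R) omega = -13/6

Stokes: integral_partial_R omega = integral_R d omega with d omega = (∂Q/∂x - ∂P/∂y) dx ∧ dy.
  ∂Q/∂x = -2*y
  ∂P/∂y = 2*x + 3
  integrand = ∂Q/∂x - ∂P/∂y = -2*x - 2*y - 3.
Integrating over R: integral_0^1 integral_0^{1-x} (-2*x - 2*y - 3) dy dx = -13/6.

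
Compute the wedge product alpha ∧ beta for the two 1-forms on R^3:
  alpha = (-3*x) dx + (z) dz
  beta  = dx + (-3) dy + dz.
alpha ∧ beta = (9*x) dx ∧ dy + (-3*x - z) dx ∧ dz + (3*z) dy ∧ dz

Distribute the wedge, using dx_i ∧ dx_j = -dx_j ∧ dx_i and dx_i ∧ dx_i = 0. For each pair (i, j) with i < j, the coefficient of dx_i ∧ dx_j in alpha ∧ beta is (alpha_i * beta_j - alpha_j * beta_i). Collecting: alpha ∧ beta = (9*x) dx ∧ dy + (-3*x - z) dx ∧ dz + (3*z) dy ∧ dz.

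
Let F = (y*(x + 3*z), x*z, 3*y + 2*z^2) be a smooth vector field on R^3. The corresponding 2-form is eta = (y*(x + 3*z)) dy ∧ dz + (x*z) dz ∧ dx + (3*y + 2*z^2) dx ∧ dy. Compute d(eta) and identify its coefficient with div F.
d(eta) = (y + 4*z) dx ∧ dy ∧ dz; div F = y + 4*z

For a 2-form in R^3 of the form above, applying d gives a 3-form with coefficient ∂P/∂x + ∂Q/∂y + ∂R/∂z:
  ∂P/∂x = y
  ∂Q/∂y = 0
  ∂R/∂z = 4*z
Sum = y + 4*z, which is exactly div F.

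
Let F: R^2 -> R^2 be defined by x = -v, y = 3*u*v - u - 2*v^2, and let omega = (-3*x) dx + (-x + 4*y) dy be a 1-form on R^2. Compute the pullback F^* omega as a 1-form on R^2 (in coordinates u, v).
F^* omega = (36*u*v^2 - 24*u*v + 4*u - 24*v^3 + 11*v^2 - v) du + (36*u^2*v - 12*u^2 - 72*u*v^2 + 19*u*v + 32*v^3 - 4*v^2 - 3*v) dv

Using F^*(f dg) = (f ∘ F) d(g ∘ F), substitute each coordinate x_i by F_i(u, v) in f_i, and replace dx_i by d F_i = (∂F_i/∂u) du + (∂F_i/∂v) dv.
  For the x component: f_1(F) = 3*v; d F_1 = (0) du + (-1) dv
  For the y component: f_2(F) = 12*u*v - 4*u - 8*v^2 + v; d F_2 = (3*v - 1) du + (3*u - 4*v) dv
Combining and collecting du, dv coefficients:
  coeff of du: 36*u*v^2 - 24*u*v + 4*u - 24*v^3 + 11*v^2 - v
  coeff of dv: 36*u^2*v - 12*u^2 - 72*u*v^2 + 19*u*v + 32*v^3 - 4*v^2 - 3*v
F^* omega = (36*u*v^2 - 24*u*v + 4*u - 24*v^3 + 11*v^2 - v) du + (36*u^2*v - 12*u^2 - 72*u*v^2 + 19*u*v + 32*v^3 - 4*v^2 - 3*v) dv.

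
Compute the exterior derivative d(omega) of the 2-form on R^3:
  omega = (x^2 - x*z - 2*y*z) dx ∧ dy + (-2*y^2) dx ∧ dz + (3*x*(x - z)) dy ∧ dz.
d(omega) = (5*x + 2*y - 3*z) dx ∧ dy ∧ dz

For a 2-form omega = sum_{i<j} g_{ij} dx_i ∧ dx_j, the exterior derivative is
  d(omega) = sum_{i<j} d(g_{ij}) ∧ dx_i ∧ dx_j = sum_{i<j, k} (∂g_{ij}/∂x_k) dx_k ∧ dx_i ∧ dx_j.
Expand each term, using dx_k ∧ dx_i ∧ dx_j = sgn(permutation) dx_{(a)} ∧ dx_{(b)} ∧ dx_{(c)} with (a < b < c) sorted:
  d(x^2 - x*z - 2*y*z) includes (∂/∂z)(x^2 - x*z - 2*y*z) dz = (-x - 2*y) dz, which multiplied by dx ∧ dy gives (-x - 2*y) dx ∧ dy ∧ dz
  d(-2*y^2) includes (∂/∂y)(-2*y^2) dy = (-4*y) dy, which multiplied by dx ∧ dz gives (4*y) dx ∧ dy ∧ dz
  d(3*x*(x - z)) includes (∂/∂x)(3*x*(x - z)) dx = (6*x - 3*z) dx, which multiplied by dy ∧ dz gives (6*x - 3*z) dx ∧ dy ∧ dz
Collecting like 3-forms: d(omega) = (5*x + 2*y - 3*z) dx ∧ dy ∧ dz.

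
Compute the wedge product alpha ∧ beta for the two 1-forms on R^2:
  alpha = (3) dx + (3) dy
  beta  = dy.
alpha ∧ beta = (3) dx ∧ dy

Distribute the wedge, using dx_i ∧ dx_j = -dx_j ∧ dx_i and dx_i ∧ dx_i = 0. For each pair (i, j) with i < j, the coefficient of dx_i ∧ dx_j in alpha ∧ beta is (alpha_i * beta_j - alpha_j * beta_i). Collecting: alpha ∧ beta = (3) dx ∧ dy.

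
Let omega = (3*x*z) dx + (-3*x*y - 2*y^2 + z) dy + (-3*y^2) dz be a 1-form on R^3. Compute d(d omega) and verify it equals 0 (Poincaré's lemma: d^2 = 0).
d(d omega) = 0

Step 1: d omega = sum_{i<j} (∂f_j/∂x_i - ∂f_i/∂x_j) dx_i ∧ dx_j:
  coeff of dx ∧ dy: -3*y
  coeff of dx ∧ dz: -3*x
  coeff of dy ∧ dz: -6*y - 1
Step 2: Apply d again to each 2-form coefficient. The only possible 3-form in R^3 is dx ∧ dy ∧ dz, with coefficient
  ∂(coeff of dy∧dz)/∂x - ∂(coeff of dx∧dz)/∂y + ∂(coeff of dx∧dy)/∂z
  = ∂/∂x (-6*y - 1) - ∂/∂y (-3*x) + ∂/∂z (-3*y).
Each of these terms simplifies to sums of mixed partials that cancel in pairs. The result is 0 (by equality of mixed partials for smooth functions — Schwarz / Clairaut).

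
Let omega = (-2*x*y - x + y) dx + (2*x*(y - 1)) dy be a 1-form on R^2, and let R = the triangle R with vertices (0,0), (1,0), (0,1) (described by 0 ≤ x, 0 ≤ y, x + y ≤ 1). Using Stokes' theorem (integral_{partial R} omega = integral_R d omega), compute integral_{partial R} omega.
integral_(partial R) omega = -5/6

Stokes: integral_partial_R omega = integral_R d omega with d omega = (∂Q/∂x - ∂P/∂y) dx ∧ dy.
  ∂Q/∂x = 2*y - 2
  ∂P/∂y = 1 - 2*x
  integrand = ∂Q/∂x - ∂P/∂y = 2*x + 2*y - 3.
Integrating over R: integral_0^1 integral_0^{1-x} (2*x + 2*y - 3) dy dx = -5/6.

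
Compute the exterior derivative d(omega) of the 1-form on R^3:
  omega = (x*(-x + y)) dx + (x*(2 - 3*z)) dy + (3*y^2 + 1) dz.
d(omega) = (-x - 3*z + 2) dx ∧ dy + (3*x + 6*y) dy ∧ dz

For a 1-form omega = sum_i f_i dx_i, the exterior derivative is
  d(omega) = sum_{i < j} (∂f_j/∂x_i - ∂f_i/∂x_j) dx_i ∧ dx_j.
  coefficient of dx ∧ dy: ∂f_2/∂x - ∂f_1/∂y = ∂(x*(2 - 3*z))/∂x - ∂(x*(-x + y))/∂y = -x - 3*z + 2
  coefficient of dy ∧ dz: ∂f_3/∂y - ∂f_2/∂z = ∂(3*y^2 + 1)/∂y - ∂(x*(2 - 3*z))/∂z = 3*x + 6*y
Assembling: d(omega) = (-x - 3*z + 2) dx ∧ dy + (3*x + 6*y) dy ∧ dz.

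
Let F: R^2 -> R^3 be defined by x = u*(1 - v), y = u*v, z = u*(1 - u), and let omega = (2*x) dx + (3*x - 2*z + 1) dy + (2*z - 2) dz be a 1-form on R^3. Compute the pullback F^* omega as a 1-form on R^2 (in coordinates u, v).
F^* omega = (4*u^3 + 2*u^2*v - 6*u^2 - u*v^2 - 3*u*v + 8*u + v - 2) du + (u*(2*u^2 - u*v - u + 1)) dv

Using F^*(f dg) = (f ∘ F) d(g ∘ F), substitute each coordinate x_i by F_i(u, v) in f_i, and replace dx_i by d F_i = (∂F_i/∂u) du + (∂F_i/∂v) dv.
  For the x component: f_1(F) = 2*u*(1 - v); d F_1 = (1 - v) du + (-u) dv
  For the y component: f_2(F) = 2*u^2 - 3*u*v + u + 1; d F_2 = (v) du + (u) dv
  For the z component: f_3(F) = -2*u^2 + 2*u - 2; d F_3 = (1 - 2*u) du + (0) dv
Combining and collecting du, dv coefficients:
  coeff of du: 4*u^3 + 2*u^2*v - 6*u^2 - u*v^2 - 3*u*v + 8*u + v - 2
  coeff of dv: u*(2*u^2 - u*v - u + 1)
F^* omega = (4*u^3 + 2*u^2*v - 6*u^2 - u*v^2 - 3*u*v + 8*u + v - 2) du + (u*(2*u^2 - u*v - u + 1)) dv.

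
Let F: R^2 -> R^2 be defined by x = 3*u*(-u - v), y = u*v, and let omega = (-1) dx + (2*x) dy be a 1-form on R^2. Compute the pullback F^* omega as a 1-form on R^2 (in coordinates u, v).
F^* omega = (-6*u^2*v - 6*u*v^2 + 6*u + 3*v) du + (3*u*(-2*u^2 - 2*u*v + 1)) dv

Using F^*(f dg) = (f ∘ F) d(g ∘ F), substitute each coordinate x_i by F_i(u, v) in f_i, and replace dx_i by d F_i = (∂F_i/∂u) du + (∂F_i/∂v) dv.
  For the x component: f_1(F) = -1; d F_1 = (-6*u - 3*v) du + (-3*u) dv
  For the y component: f_2(F) = 6*u*(-u - v); d F_2 = (v) du + (u) dv
Combining and collecting du, dv coefficients:
  coeff of du: -6*u^2*v - 6*u*v^2 + 6*u + 3*v
  coeff of dv: 3*u*(-2*u^2 - 2*u*v + 1)
F^* omega = (-6*u^2*v - 6*u*v^2 + 6*u + 3*v) du + (3*u*(-2*u^2 - 2*u*v + 1)) dv.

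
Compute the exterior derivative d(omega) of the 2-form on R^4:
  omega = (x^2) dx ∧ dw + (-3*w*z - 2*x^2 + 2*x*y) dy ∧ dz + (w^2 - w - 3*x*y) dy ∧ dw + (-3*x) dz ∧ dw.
d(omega) = (-4*x + 2*y) dx ∧ dy ∧ dz + (-3*z) dy ∧ dz ∧ dw + (-3*y) dx ∧ dy ∧ dw + (-3) dx ∧ dz ∧ dw

For a 2-form omega = sum_{i<j} g_{ij} dx_i ∧ dx_j, the exterior derivative is
  d(omega) = sum_{i<j} d(g_{ij}) ∧ dx_i ∧ dx_j = sum_{i<j, k} (∂g_{ij}/∂x_k) dx_k ∧ dx_i ∧ dx_j.
Expand each term, using dx_k ∧ dx_i ∧ dx_j = sgn(permutation) dx_{(a)} ∧ dx_{(b)} ∧ dx_{(c)} with (a < b < c) sorted:
  d(-3*w*z - 2*x^2 + 2*x*y) includes (∂/∂x)(-3*w*z - 2*x^2 + 2*x*y) dx = (-4*x + 2*y) dx, which multiplied by dy ∧ dz gives (-4*x + 2*y) dx ∧ dy ∧ dz
  d(-3*w*z - 2*x^2 + 2*x*y) includes (∂/∂w)(-3*w*z - 2*x^2 + 2*x*y) dw = (-3*z) dw, which multiplied by dy ∧ dz gives (-3*z) dy ∧ dz ∧ dw
  d(w^2 - w - 3*x*y) includes (∂/∂x)(w^2 - w - 3*x*y) dx = (-3*y) dx, which multiplied by dy ∧ dw gives (-3*y) dx ∧ dy ∧ dw
  d(-3*x) includes (∂/∂x)(-3*x) dx = (-3) dx, which multiplied by dz ∧ dw gives (-3) dx ∧ dz ∧ dw
Collecting like 3-forms: d(omega) = (-4*x + 2*y) dx ∧ dy ∧ dz + (-3*z) dy ∧ dz ∧ dw + (-3*y) dx ∧ dy ∧ dw + (-3) dx ∧ dz ∧ dw.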